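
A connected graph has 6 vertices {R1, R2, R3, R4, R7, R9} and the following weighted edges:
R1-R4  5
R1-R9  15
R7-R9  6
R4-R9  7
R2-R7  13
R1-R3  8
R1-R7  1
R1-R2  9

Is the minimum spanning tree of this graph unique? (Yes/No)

Sort edges by weight, then run Kruskal:
R1-R7 (1): add. Components now {R4} {R2} {R1,R7} {R3} {R9}
R1-R4 (5): add. Components now {R1,R4,R7} {R2} {R3} {R9}
R7-R9 (6): add. Components now {R1,R4,R7,R9} {R2} {R3}
R4-R9 (7): skip — R4 and R9 already connected.
R1-R3 (8): add. Components now {R1,R3,R4,R7,R9} {R2}
R1-R2 (9): add. Components now {R1,R2,R3,R4,R7,R9}
Every non-tree edge has weight strictly greater than the heaviest edge on the tree path between its endpoints, so the MST is unique.

Yes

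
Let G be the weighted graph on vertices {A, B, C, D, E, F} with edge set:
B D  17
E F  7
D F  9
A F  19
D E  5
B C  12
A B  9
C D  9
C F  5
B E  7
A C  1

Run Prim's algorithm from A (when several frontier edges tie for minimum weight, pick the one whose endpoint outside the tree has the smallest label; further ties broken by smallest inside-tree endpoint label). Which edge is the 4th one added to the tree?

D-E

Grow the tree from A using Prim:
Step 1: frontier [A C 1, A B 9, A F 19] → take A C (1); add C.
Step 2: frontier [A B 9, A F 19, C F 5, C D 9, B C 12] → take C F (5); add F.
Step 3: frontier [A B 9, C D 9, B C 12, E F 7, D F 9] → take E F (7); add E.
Step 4: frontier [A B 9, C D 9, B C 12, D E 5, B E 7, D F 9] → take D E (5); add D.
Step 5: frontier [A B 9, B C 12, B D 17, B E 7] → take B E (7); add B.
The 4th edge added is D E.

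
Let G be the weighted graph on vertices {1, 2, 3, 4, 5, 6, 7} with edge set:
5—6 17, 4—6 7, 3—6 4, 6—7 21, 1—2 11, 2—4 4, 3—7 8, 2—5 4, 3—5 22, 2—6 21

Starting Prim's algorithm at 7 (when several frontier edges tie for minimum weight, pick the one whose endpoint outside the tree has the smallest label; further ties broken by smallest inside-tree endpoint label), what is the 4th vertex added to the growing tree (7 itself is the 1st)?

4

Prim, starting at 7.
Step 1: frontier [3—7 8, 6—7 21] → take 3—7 (8); add 3.
Step 2: frontier [3—6 4, 3—5 22, 6—7 21] → take 3—6 (4); add 6.
Step 3: frontier [3—5 22, 4—6 7, 5—6 17, 2—6 21] → take 4—6 (7); add 4.
Step 4: frontier [3—5 22, 2—4 4, 5—6 17, 2—6 21] → take 2—4 (4); add 2.
Step 5: frontier [2—5 4, 1—2 11, 3—5 22, 5—6 17] → take 2—5 (4); add 5.
Step 6: frontier [1—2 11] → take 1—2 (11); add 1.
Vertex order: 7, 3, 6, 4, 2, 5, 1. The 4th vertex is 4.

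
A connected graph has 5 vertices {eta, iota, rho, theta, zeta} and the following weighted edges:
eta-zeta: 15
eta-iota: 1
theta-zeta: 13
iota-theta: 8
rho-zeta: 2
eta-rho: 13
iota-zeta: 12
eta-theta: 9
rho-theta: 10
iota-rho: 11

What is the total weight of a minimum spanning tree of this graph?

Grow the tree from eta using Prim:
Step 1: frontier [eta-iota 1, eta-theta 9, eta-rho 13, eta-zeta 15] → take eta-iota (1); add iota.
Step 2: frontier [eta-theta 9, eta-rho 13, eta-zeta 15, iota-theta 8, iota-rho 11, iota-zeta 12] → take iota-theta (8); add theta.
Step 3: frontier [eta-rho 13, eta-zeta 15, iota-rho 11, iota-zeta 12, rho-theta 10, theta-zeta 13] → take rho-theta (10); add rho.
Step 4: frontier [eta-zeta 15, iota-zeta 12, rho-zeta 2, theta-zeta 13] → take rho-zeta (2); add zeta.
MST edges: eta-iota, iota-theta, rho-theta, rho-zeta; total weight 1+8+10+2 = 21.

21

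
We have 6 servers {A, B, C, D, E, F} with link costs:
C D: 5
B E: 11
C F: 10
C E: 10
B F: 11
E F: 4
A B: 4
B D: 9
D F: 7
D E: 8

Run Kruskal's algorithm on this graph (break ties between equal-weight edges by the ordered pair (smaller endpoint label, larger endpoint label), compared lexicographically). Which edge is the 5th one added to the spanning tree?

Kruskal: consider edges lightest-first.
A B (4): add. Components now {A,B} {C} {D} {E} {F}
E F (4): add. Components now {A,B} {C} {D} {E,F}
C D (5): add. Components now {A,B} {C,D} {E,F}
D F (7): add. Components now {A,B} {C,D,E,F}
D E (8): skip — D and E already connected.
B D (9): add. Components now {A,B,C,D,E,F}
The 5th edge added is B D.

B-D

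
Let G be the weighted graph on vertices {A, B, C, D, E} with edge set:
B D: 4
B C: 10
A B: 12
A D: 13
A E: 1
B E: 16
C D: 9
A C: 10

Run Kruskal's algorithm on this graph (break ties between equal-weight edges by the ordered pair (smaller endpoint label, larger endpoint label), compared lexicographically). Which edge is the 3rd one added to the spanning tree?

Kruskal's algorithm — process edges by increasing weight (ties by edge label):
A E (1): add — endpoints in different components.
B D (4): add — endpoints in different components.
C D (9): add — endpoints in different components.
A C (10): add — endpoints in different components.
The 3rd edge added is C D.

C-D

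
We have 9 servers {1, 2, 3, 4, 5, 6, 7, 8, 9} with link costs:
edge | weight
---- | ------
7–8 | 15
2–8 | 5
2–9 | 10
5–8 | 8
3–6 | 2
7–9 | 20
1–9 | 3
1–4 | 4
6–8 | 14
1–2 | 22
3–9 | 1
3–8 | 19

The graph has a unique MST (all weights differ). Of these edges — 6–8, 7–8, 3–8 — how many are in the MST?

1

Kruskal's algorithm — process edges by increasing weight (ties by edge label):
3–9 (1): add — endpoints in different components.
3–6 (2): add — endpoints in different components.
1–9 (3): add — endpoints in different components.
1–4 (4): add — endpoints in different components.
2–8 (5): add — endpoints in different components.
5–8 (8): add — endpoints in different components.
2–9 (10): add — endpoints in different components.
6–8 (14): skip — 6 and 8 already connected.
7–8 (15): add — endpoints in different components.
MST edge set: {3–9, 3–6, 1–9, 1–4, 2–8, 5–8, 2–9, 7–8}.
Of the listed edges, {7–8} are in the MST → 1.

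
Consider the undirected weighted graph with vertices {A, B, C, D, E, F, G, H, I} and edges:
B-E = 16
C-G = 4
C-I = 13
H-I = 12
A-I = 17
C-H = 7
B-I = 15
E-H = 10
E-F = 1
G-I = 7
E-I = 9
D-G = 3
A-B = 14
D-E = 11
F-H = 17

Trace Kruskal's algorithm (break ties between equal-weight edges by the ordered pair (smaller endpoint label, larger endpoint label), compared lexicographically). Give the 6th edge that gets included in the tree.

Kruskal's algorithm — process edges by increasing weight (ties by edge label):
E-F (1): add — endpoints in different components.
D-G (3): add — endpoints in different components.
C-G (4): add — endpoints in different components.
C-H (7): add — endpoints in different components.
G-I (7): add — endpoints in different components.
E-I (9): add — endpoints in different components.
E-H (10): skip — E and H already connected.
D-E (11): skip — D and E already connected.
H-I (12): skip — H and I already connected.
C-I (13): skip — C and I already connected.
A-B (14): add — endpoints in different components.
B-I (15): add — endpoints in different components.
The 6th edge added is E-I.

E-I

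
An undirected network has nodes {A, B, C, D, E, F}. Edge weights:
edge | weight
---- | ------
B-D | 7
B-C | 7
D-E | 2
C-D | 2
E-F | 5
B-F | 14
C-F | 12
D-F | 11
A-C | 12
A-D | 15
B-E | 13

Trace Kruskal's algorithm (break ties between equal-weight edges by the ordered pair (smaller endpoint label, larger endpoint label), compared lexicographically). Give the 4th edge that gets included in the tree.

Sort edges by weight, then run Kruskal:
C-D (2): add. Components now {A} {B} {C,D} {E} {F}
D-E (2): add. Components now {A} {B} {C,D,E} {F}
E-F (5): add. Components now {A} {B} {C,D,E,F}
B-C (7): add. Components now {A} {B,C,D,E,F}
B-D (7): skip — B and D already connected.
D-F (11): skip — D and F already connected.
A-C (12): add. Components now {A,B,C,D,E,F}
The 4th edge added is B-C.

B-C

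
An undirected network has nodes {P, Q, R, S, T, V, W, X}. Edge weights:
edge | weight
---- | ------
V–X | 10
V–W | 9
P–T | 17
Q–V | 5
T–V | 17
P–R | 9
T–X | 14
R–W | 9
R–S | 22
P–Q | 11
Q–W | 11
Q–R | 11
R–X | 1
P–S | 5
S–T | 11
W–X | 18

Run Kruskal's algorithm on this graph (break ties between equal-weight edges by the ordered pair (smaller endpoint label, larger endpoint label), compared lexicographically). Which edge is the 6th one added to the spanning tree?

V-W

Kruskal's algorithm — process edges by increasing weight (ties by edge label):
R–X (1): add — endpoints in different components.
P–S (5): add — endpoints in different components.
Q–V (5): add — endpoints in different components.
P–R (9): add — endpoints in different components.
R–W (9): add — endpoints in different components.
V–W (9): add — endpoints in different components.
V–X (10): skip — X and V already connected.
P–Q (11): skip — P and Q already connected.
Q–R (11): skip — Q and R already connected.
Q–W (11): skip — Q and W already connected.
S–T (11): add — endpoints in different components.
The 6th edge added is V–W.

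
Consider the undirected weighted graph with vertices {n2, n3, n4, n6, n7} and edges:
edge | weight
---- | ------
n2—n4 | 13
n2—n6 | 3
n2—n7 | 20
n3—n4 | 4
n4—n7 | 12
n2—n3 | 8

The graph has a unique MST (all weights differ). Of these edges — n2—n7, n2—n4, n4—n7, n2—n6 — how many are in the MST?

Sort edges by weight, then run Kruskal:
n2—n6 (3): add. Components now {n7} {n4} {n3} {n2,n6}
n3—n4 (4): add. Components now {n7} {n3,n4} {n2,n6}
n2—n3 (8): add. Components now {n7} {n2,n3,n4,n6}
n4—n7 (12): add. Components now {n2,n3,n4,n6,n7}
MST edge set: {n2—n6, n3—n4, n2—n3, n4—n7}.
Of the listed edges, {n4—n7, n2—n6} are in the MST → 2.

2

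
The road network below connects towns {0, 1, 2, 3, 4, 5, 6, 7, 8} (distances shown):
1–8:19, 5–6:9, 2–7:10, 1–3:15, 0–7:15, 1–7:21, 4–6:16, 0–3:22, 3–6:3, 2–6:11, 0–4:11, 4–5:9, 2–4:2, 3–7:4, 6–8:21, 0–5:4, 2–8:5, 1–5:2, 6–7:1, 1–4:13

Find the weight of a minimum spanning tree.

Sort edges by weight, then run Kruskal:
6–7 (1): add — endpoints in different components.
1–5 (2): add — endpoints in different components.
2–4 (2): add — endpoints in different components.
3–6 (3): add — endpoints in different components.
0–5 (4): add — endpoints in different components.
3–7 (4): skip — 3 and 7 already connected.
2–8 (5): add — endpoints in different components.
4–5 (9): add — endpoints in different components.
5–6 (9): add — endpoints in different components.
MST edges: 6–7, 1–5, 2–4, 3–6, 0–5, 2–8, 4–5, 5–6; total weight 1+2+2+3+4+5+9+9 = 35.

35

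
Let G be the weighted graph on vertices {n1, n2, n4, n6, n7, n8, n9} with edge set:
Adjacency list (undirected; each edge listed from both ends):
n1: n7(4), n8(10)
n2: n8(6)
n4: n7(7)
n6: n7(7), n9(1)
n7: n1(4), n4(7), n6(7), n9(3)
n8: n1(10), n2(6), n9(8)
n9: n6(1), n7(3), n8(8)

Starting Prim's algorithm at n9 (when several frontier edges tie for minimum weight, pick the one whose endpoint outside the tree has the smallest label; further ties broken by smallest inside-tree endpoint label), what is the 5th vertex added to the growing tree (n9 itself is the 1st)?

n4

Prim, starting at n9.
Step 1: frontier [n6–n9 1, n7–n9 3, n8–n9 8] → take n6–n9 (1); add n6.
Step 2: frontier [n6–n7 7, n7–n9 3, n8–n9 8] → take n7–n9 (3); add n7.
Step 3: frontier [n1–n7 4, n4–n7 7, n8–n9 8] → take n1–n7 (4); add n1.
Step 4: frontier [n1–n8 10, n4–n7 7, n8–n9 8] → take n4–n7 (7); add n4.
Step 5: frontier [n1–n8 10, n8–n9 8] → take n8–n9 (8); add n8.
Step 6: frontier [n2–n8 6] → take n2–n8 (6); add n2.
Vertex order: n9, n6, n7, n1, n4, n8, n2. The 5th vertex is n4.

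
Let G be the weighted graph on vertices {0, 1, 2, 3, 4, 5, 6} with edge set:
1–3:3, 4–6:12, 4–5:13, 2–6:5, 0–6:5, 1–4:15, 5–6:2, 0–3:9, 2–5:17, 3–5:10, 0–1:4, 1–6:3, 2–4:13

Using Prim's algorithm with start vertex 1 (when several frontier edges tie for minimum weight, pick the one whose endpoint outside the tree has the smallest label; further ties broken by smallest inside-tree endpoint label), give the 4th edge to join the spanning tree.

Prim, starting at 1.
Step 1: frontier [1–3 3, 1–6 3, 0–1 4, 1–4 15] → take 1–3 (3); add 3.
Step 2: frontier [1–6 3, 0–1 4, 1–4 15, 0–3 9, 3–5 10] → take 1–6 (3); add 6.
Step 3: frontier [0–1 4, 1–4 15, 0–3 9, 3–5 10, 5–6 2, 0–6 5, 2–6 5, 4–6 12] → take 5–6 (2); add 5.
Step 4: frontier [0–1 4, 1–4 15, 0–3 9, 4–5 13, 2–5 17, 0–6 5, 2–6 5, 4–6 12] → take 0–1 (4); add 0.
Step 5: frontier [1–4 15, 4–5 13, 2–5 17, 2–6 5, 4–6 12] → take 2–6 (5); add 2.
Step 6: frontier [1–4 15, 2–4 13, 4–5 13, 4–6 12] → take 4–6 (12); add 4.
The 4th edge added is 0–1.

0-1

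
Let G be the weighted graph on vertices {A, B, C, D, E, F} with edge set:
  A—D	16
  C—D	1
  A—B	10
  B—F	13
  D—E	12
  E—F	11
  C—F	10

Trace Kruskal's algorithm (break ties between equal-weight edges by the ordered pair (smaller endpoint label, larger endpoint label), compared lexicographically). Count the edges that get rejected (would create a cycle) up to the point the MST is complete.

Sort edges by weight, then run Kruskal:
C—D (1): add — endpoints in different components.
A—B (10): add — endpoints in different components.
C—F (10): add — endpoints in different components.
E—F (11): add — endpoints in different components.
D—E (12): skip — D and E already connected.
B—F (13): add — endpoints in different components.
Edges rejected before the tree was complete: 1.

1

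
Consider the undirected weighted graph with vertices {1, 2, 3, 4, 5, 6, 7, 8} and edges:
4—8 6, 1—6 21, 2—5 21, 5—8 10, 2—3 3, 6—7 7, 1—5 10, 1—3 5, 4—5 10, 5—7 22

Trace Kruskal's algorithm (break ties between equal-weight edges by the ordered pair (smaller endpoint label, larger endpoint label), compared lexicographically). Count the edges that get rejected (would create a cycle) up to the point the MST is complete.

Kruskal's algorithm — process edges by increasing weight (ties by edge label):
2—3 (3): add — endpoints in different components.
1—3 (5): add — endpoints in different components.
4—8 (6): add — endpoints in different components.
6—7 (7): add — endpoints in different components.
1—5 (10): add — endpoints in different components.
4—5 (10): add — endpoints in different components.
5—8 (10): skip — 5 and 8 already connected.
1—6 (21): add — endpoints in different components.
Edges rejected before the tree was complete: 1.

1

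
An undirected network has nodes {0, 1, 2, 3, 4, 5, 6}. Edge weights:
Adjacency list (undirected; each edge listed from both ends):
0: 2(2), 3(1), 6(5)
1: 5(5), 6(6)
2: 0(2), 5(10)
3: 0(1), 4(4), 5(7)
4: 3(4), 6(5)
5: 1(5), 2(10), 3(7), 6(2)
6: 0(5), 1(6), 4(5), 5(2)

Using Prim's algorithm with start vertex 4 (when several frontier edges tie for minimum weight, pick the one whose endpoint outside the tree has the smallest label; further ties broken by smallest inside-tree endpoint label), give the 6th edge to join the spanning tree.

1-5

Prim's algorithm from 4:
Step 1: frontier [3—4 4, 4—6 5] → take 3—4 (4); add 3.
Step 2: frontier [0—3 1, 3—5 7, 4—6 5] → take 0—3 (1); add 0.
Step 3: frontier [0—2 2, 0—6 5, 3—5 7, 4—6 5] → take 0—2 (2); add 2.
Step 4: frontier [0—6 5, 2—5 10, 3—5 7, 4—6 5] → take 0—6 (5); add 6.
Step 5: frontier [2—5 10, 3—5 7, 5—6 2, 1—6 6] → take 5—6 (2); add 5.
Step 6: frontier [1—5 5, 1—6 6] → take 1—5 (5); add 1.
The 6th edge added is 1—5.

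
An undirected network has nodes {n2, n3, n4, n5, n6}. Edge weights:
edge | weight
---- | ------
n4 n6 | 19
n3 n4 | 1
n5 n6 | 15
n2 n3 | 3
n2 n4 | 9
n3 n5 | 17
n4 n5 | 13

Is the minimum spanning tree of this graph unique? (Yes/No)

Yes

Kruskal: consider edges lightest-first.
n3 n4 (1): add. Components now {n3,n4} {n2} {n6} {n5}
n2 n3 (3): add. Components now {n2,n3,n4} {n6} {n5}
n2 n4 (9): skip — n2 and n4 already connected.
n4 n5 (13): add. Components now {n2,n3,n4,n5} {n6}
n5 n6 (15): add. Components now {n2,n3,n4,n5,n6}
Every non-tree edge has weight strictly greater than the heaviest edge on the tree path between its endpoints, so the MST is unique.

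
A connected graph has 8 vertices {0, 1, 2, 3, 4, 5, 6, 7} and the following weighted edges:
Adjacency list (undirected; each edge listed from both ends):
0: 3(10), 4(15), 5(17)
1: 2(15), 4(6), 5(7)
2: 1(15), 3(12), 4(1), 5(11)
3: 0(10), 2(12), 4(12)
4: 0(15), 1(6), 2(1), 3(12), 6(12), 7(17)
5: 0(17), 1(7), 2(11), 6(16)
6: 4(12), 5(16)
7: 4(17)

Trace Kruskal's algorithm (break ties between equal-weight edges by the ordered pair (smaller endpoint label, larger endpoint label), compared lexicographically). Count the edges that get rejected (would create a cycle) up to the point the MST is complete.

Kruskal's algorithm — process edges by increasing weight (ties by edge label):
2-4 (1): add — endpoints in different components.
1-4 (6): add — endpoints in different components.
1-5 (7): add — endpoints in different components.
0-3 (10): add — endpoints in different components.
2-5 (11): skip — 2 and 5 already connected.
2-3 (12): add — endpoints in different components.
3-4 (12): skip — 3 and 4 already connected.
4-6 (12): add — endpoints in different components.
0-4 (15): skip — 0 and 4 already connected.
1-2 (15): skip — 1 and 2 already connected.
5-6 (16): skip — 5 and 6 already connected.
0-5 (17): skip — 0 and 5 already connected.
4-7 (17): add — endpoints in different components.
Edges rejected before the tree was complete: 6.

6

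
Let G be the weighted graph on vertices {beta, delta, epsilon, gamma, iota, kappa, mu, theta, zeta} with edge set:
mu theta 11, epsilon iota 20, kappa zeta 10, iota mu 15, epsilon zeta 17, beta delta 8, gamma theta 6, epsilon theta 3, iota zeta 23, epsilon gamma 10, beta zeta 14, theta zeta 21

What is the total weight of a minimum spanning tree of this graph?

84

Prim's algorithm from beta:
Step 1: cheapest edge leaving the tree is beta delta (8); add delta.
Step 2: cheapest edge leaving the tree is beta zeta (14); add zeta.
Step 3: cheapest edge leaving the tree is kappa zeta (10); add kappa.
Step 4: cheapest edge leaving the tree is epsilon zeta (17); add epsilon.
Step 5: cheapest edge leaving the tree is epsilon theta (3); add theta.
Step 6: cheapest edge leaving the tree is gamma theta (6); add gamma.
Step 7: cheapest edge leaving the tree is mu theta (11); add mu.
Step 8: cheapest edge leaving the tree is iota mu (15); add iota.
MST edges: beta delta, beta zeta, kappa zeta, epsilon zeta, epsilon theta, gamma theta, mu theta, iota mu; total weight 8+14+10+17+3+6+11+15 = 84.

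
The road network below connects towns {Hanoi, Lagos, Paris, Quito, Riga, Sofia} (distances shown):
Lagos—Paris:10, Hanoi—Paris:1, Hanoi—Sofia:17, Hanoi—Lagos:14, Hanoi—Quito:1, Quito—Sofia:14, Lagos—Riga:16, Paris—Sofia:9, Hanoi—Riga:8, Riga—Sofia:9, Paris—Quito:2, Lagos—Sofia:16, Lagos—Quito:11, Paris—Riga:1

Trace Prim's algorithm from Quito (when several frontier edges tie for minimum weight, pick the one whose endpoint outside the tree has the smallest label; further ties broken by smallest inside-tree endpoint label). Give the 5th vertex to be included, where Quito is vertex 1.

Sofia

Grow the tree from Quito using Prim:
Step 1: cheapest edge leaving the tree is Hanoi—Quito (1); add Hanoi.
Step 2: cheapest edge leaving the tree is Hanoi—Paris (1); add Paris.
Step 3: cheapest edge leaving the tree is Paris—Riga (1); add Riga.
Step 4: cheapest edge leaving the tree is Paris—Sofia (9); add Sofia.
Step 5: cheapest edge leaving the tree is Lagos—Paris (10); add Lagos.
Vertex order: Quito, Hanoi, Paris, Riga, Sofia, Lagos. The 5th vertex is Sofia.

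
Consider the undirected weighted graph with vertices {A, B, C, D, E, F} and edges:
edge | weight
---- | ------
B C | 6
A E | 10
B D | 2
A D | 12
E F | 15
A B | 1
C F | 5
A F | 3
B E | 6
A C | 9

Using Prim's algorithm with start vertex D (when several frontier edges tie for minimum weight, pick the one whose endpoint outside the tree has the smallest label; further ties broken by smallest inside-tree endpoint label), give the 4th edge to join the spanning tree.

C-F

Prim, starting at D.
Step 1: cheapest edge leaving the tree is B D (2); add B.
Step 2: cheapest edge leaving the tree is A B (1); add A.
Step 3: cheapest edge leaving the tree is A F (3); add F.
Step 4: cheapest edge leaving the tree is C F (5); add C.
Step 5: cheapest edge leaving the tree is B E (6); add E.
The 4th edge added is C F.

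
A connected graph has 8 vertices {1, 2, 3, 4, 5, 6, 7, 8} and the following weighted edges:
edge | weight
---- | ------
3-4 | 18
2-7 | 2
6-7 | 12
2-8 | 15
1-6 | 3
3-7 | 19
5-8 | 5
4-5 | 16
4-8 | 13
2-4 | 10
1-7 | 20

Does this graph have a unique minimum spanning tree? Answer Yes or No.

Yes

Sort edges by weight, then run Kruskal:
2-7 (2): add — endpoints in different components.
1-6 (3): add — endpoints in different components.
5-8 (5): add — endpoints in different components.
2-4 (10): add — endpoints in different components.
6-7 (12): add — endpoints in different components.
4-8 (13): add — endpoints in different components.
2-8 (15): skip — 2 and 8 already connected.
4-5 (16): skip — 4 and 5 already connected.
3-4 (18): add — endpoints in different components.
Every non-tree edge has weight strictly greater than the heaviest edge on the tree path between its endpoints, so the MST is unique.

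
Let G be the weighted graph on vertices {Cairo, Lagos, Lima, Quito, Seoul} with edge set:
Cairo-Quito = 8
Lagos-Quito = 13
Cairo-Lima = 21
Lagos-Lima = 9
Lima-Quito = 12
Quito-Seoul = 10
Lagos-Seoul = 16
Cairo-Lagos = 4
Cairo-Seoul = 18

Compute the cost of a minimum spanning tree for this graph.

31

Prim's algorithm from Lima:
Step 1: frontier [Lagos-Lima 9, Lima-Quito 12, Cairo-Lima 21] → take Lagos-Lima (9); add Lagos.
Step 2: frontier [Cairo-Lagos 4, Lagos-Quito 13, Lagos-Seoul 16, Lima-Quito 12, Cairo-Lima 21] → take Cairo-Lagos (4); add Cairo.
Step 3: frontier [Cairo-Quito 8, Cairo-Seoul 18, Lagos-Quito 13, Lagos-Seoul 16, Lima-Quito 12] → take Cairo-Quito (8); add Quito.
Step 4: frontier [Cairo-Seoul 18, Lagos-Seoul 16, Quito-Seoul 10] → take Quito-Seoul (10); add Seoul.
MST edges: Lagos-Lima, Cairo-Lagos, Cairo-Quito, Quito-Seoul; total weight 9+4+8+10 = 31.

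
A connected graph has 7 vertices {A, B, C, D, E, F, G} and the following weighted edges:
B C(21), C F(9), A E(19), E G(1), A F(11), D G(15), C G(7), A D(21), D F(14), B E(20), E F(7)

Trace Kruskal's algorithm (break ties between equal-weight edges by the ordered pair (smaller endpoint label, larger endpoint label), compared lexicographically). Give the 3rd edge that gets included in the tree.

Kruskal's algorithm — process edges by increasing weight (ties by edge label):
E G (1): add. Components now {A} {B} {C} {D} {E,G} {F}
C G (7): add. Components now {A} {B} {C,E,G} {D} {F}
E F (7): add. Components now {A} {B} {C,E,F,G} {D}
C F (9): skip — C and F already connected.
A F (11): add. Components now {A,C,E,F,G} {B} {D}
D F (14): add. Components now {A,C,D,E,F,G} {B}
D G (15): skip — D and G already connected.
A E (19): skip — A and E already connected.
B E (20): add. Components now {A,B,C,D,E,F,G}
The 3rd edge added is E F.

E-F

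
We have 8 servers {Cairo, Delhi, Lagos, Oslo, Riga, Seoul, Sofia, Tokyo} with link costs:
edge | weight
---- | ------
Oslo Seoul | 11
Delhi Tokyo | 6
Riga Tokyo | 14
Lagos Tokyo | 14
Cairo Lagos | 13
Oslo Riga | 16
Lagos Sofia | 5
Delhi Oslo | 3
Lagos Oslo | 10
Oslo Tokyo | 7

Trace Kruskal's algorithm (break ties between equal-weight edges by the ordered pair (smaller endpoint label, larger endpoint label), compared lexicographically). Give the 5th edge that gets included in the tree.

Kruskal: consider edges lightest-first.
Delhi Oslo (3): add — endpoints in different components.
Lagos Sofia (5): add — endpoints in different components.
Delhi Tokyo (6): add — endpoints in different components.
Oslo Tokyo (7): skip — Oslo and Tokyo already connected.
Lagos Oslo (10): add — endpoints in different components.
Oslo Seoul (11): add — endpoints in different components.
Cairo Lagos (13): add — endpoints in different components.
Lagos Tokyo (14): skip — Tokyo and Lagos already connected.
Riga Tokyo (14): add — endpoints in different components.
The 5th edge added is Oslo Seoul.

Oslo-Seoul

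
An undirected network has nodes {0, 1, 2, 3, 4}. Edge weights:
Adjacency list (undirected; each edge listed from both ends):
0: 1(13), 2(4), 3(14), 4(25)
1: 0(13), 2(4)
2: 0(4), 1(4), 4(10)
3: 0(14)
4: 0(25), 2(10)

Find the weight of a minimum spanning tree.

Kruskal's algorithm — process edges by increasing weight (ties by edge label):
0-2 (4): add — endpoints in different components.
1-2 (4): add — endpoints in different components.
2-4 (10): add — endpoints in different components.
0-1 (13): skip — 0 and 1 already connected.
0-3 (14): add — endpoints in different components.
MST edges: 0-2, 1-2, 2-4, 0-3; total weight 4+4+10+14 = 32.

32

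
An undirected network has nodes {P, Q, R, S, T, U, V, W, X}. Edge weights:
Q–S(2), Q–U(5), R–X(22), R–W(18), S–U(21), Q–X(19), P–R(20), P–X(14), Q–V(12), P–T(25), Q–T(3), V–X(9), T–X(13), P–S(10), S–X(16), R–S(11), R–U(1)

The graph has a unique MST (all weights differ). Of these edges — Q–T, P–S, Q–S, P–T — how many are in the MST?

3

Kruskal: consider edges lightest-first.
R–U (1): add — endpoints in different components.
Q–S (2): add — endpoints in different components.
Q–T (3): add — endpoints in different components.
Q–U (5): add — endpoints in different components.
V–X (9): add — endpoints in different components.
P–S (10): add — endpoints in different components.
R–S (11): skip — S and R already connected.
Q–V (12): add — endpoints in different components.
T–X (13): skip — X and T already connected.
P–X (14): skip — X and P already connected.
S–X (16): skip — X and S already connected.
R–W (18): add — endpoints in different components.
MST edge set: {R–U, Q–S, Q–T, Q–U, V–X, P–S, Q–V, R–W}.
Of the listed edges, {Q–T, P–S, Q–S} are in the MST → 3.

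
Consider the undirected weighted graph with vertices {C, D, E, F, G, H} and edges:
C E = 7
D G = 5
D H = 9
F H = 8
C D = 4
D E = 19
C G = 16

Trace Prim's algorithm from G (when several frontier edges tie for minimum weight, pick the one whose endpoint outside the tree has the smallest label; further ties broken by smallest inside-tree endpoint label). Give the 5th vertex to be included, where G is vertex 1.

Prim, starting at G.
Step 1: frontier [D G 5, C G 16] → take D G (5); add D.
Step 2: frontier [C D 4, D H 9, D E 19, C G 16] → take C D (4); add C.
Step 3: frontier [C E 7, D H 9, D E 19] → take C E (7); add E.
Step 4: frontier [D H 9] → take D H (9); add H.
Step 5: frontier [F H 8] → take F H (8); add F.
Vertex order: G, D, C, E, H, F. The 5th vertex is H.

H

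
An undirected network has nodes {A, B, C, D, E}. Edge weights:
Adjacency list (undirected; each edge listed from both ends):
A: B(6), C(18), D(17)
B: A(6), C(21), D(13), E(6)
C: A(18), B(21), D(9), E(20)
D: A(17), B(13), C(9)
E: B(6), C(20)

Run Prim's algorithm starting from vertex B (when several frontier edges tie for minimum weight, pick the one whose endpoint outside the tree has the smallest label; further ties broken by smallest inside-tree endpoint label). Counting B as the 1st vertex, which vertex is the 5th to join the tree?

Prim, starting at B.
Step 1: frontier [A—B 6, B—E 6, B—D 13, B—C 21] → take A—B (6); add A.
Step 2: frontier [A—D 17, A—C 18, B—E 6, B—D 13, B—C 21] → take B—E (6); add E.
Step 3: frontier [A—D 17, A—C 18, B—D 13, B—C 21, C—E 20] → take B—D (13); add D.
Step 4: frontier [A—C 18, B—C 21, C—D 9, C—E 20] → take C—D (9); add C.
Vertex order: B, A, E, D, C. The 5th vertex is C.

C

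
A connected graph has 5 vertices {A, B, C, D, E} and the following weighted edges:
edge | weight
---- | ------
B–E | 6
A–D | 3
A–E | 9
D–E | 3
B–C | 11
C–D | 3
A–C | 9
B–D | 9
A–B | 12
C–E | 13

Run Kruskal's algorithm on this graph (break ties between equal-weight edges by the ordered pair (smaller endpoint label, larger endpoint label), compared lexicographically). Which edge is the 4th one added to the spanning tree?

B-E

Kruskal's algorithm — process edges by increasing weight (ties by edge label):
A–D (3): add — endpoints in different components.
C–D (3): add — endpoints in different components.
D–E (3): add — endpoints in different components.
B–E (6): add — endpoints in different components.
The 4th edge added is B–E.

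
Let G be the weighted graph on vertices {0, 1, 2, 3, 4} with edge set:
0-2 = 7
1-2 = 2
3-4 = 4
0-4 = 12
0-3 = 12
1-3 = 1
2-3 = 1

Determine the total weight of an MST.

13

Kruskal: consider edges lightest-first.
1-3 (1): add — endpoints in different components.
2-3 (1): add — endpoints in different components.
1-2 (2): skip — 1 and 2 already connected.
3-4 (4): add — endpoints in different components.
0-2 (7): add — endpoints in different components.
MST edges: 1-3, 2-3, 3-4, 0-2; total weight 1+1+4+7 = 13.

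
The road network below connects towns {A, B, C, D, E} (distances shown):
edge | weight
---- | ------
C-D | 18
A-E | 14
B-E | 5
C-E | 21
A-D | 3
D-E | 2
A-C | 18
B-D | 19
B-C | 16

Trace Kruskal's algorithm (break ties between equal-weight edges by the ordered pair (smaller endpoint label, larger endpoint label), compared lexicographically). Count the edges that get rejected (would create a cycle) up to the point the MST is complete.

Kruskal's algorithm — process edges by increasing weight (ties by edge label):
D-E (2): add — endpoints in different components.
A-D (3): add — endpoints in different components.
B-E (5): add — endpoints in different components.
A-E (14): skip — A and E already connected.
B-C (16): add — endpoints in different components.
Edges rejected before the tree was complete: 1.

1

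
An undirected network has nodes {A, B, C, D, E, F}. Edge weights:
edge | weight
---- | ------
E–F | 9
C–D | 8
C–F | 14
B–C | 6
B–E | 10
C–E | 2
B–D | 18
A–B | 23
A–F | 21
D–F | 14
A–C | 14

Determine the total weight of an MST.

39

Kruskal: consider edges lightest-first.
C–E (2): add — endpoints in different components.
B–C (6): add — endpoints in different components.
C–D (8): add — endpoints in different components.
E–F (9): add — endpoints in different components.
B–E (10): skip — B and E already connected.
A–C (14): add — endpoints in different components.
MST edges: C–E, B–C, C–D, E–F, A–C; total weight 2+6+8+9+14 = 39.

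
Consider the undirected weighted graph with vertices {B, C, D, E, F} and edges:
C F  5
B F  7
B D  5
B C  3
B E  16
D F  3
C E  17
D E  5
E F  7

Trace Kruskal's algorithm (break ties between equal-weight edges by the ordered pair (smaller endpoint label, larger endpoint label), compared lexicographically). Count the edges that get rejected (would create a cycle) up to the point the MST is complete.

1

Sort edges by weight, then run Kruskal:
B C (3): add. Components now {B,C} {D} {E} {F}
D F (3): add. Components now {B,C} {D,F} {E}
B D (5): add. Components now {B,C,D,F} {E}
C F (5): skip — C and F already connected.
D E (5): add. Components now {B,C,D,E,F}
Edges rejected before the tree was complete: 1.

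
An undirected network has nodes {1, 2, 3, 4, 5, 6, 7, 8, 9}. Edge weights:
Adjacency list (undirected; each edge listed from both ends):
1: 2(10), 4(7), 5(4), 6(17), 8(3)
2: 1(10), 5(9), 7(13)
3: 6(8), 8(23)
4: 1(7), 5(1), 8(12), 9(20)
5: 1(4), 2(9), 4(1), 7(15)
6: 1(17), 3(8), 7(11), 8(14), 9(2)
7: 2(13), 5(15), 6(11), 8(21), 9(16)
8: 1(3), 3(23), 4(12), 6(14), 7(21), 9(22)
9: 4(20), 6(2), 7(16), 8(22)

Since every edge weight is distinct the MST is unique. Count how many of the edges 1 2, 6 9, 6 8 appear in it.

Kruskal: consider edges lightest-first.
4 5 (1): add — endpoints in different components.
6 9 (2): add — endpoints in different components.
1 8 (3): add — endpoints in different components.
1 5 (4): add — endpoints in different components.
1 4 (7): skip — 1 and 4 already connected.
3 6 (8): add — endpoints in different components.
2 5 (9): add — endpoints in different components.
1 2 (10): skip — 1 and 2 already connected.
6 7 (11): add — endpoints in different components.
4 8 (12): skip — 4 and 8 already connected.
2 7 (13): add — endpoints in different components.
MST edge set: {4 5, 6 9, 1 8, 1 5, 3 6, 2 5, 6 7, 2 7}.
Of the listed edges, {6 9} are in the MST → 1.

1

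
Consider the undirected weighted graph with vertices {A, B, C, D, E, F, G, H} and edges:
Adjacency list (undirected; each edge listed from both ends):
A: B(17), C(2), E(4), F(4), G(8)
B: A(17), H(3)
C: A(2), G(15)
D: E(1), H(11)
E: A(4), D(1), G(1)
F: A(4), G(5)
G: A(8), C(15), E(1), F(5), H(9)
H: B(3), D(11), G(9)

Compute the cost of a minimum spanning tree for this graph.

Grow the tree from B using Prim:
Step 1: frontier [B H 3, A B 17] → take B H (3); add H.
Step 2: frontier [A B 17, G H 9, D H 11] → take G H (9); add G.
Step 3: frontier [A B 17, E G 1, F G 5, A G 8, C G 15, D H 11] → take E G (1); add E.
Step 4: frontier [A B 17, D E 1, A E 4, F G 5, A G 8, C G 15, D H 11] → take D E (1); add D.
Step 5: frontier [A B 17, A E 4, F G 5, A G 8, C G 15] → take A E (4); add A.
Step 6: frontier [A C 2, A F 4, F G 5, C G 15] → take A C (2); add C.
Step 7: frontier [A F 4, F G 5] → take A F (4); add F.
MST edges: B H, G H, E G, D E, A E, A C, A F; total weight 3+9+1+1+4+2+4 = 24.

24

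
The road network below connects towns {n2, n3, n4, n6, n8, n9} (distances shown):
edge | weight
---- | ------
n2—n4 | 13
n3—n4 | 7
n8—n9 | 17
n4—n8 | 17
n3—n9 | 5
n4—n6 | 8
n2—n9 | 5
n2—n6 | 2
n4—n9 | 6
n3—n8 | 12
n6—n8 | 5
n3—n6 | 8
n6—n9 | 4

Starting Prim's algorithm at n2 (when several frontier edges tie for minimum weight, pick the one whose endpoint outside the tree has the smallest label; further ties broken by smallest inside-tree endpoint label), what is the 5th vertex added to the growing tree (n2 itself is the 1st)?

n8

Grow the tree from n2 using Prim:
Step 1: cheapest edge leaving the tree is n2—n6 (2); add n6.
Step 2: cheapest edge leaving the tree is n6—n9 (4); add n9.
Step 3: cheapest edge leaving the tree is n3—n9 (5); add n3.
Step 4: cheapest edge leaving the tree is n6—n8 (5); add n8.
Step 5: cheapest edge leaving the tree is n4—n9 (6); add n4.
Vertex order: n2, n6, n9, n3, n8, n4. The 5th vertex is n8.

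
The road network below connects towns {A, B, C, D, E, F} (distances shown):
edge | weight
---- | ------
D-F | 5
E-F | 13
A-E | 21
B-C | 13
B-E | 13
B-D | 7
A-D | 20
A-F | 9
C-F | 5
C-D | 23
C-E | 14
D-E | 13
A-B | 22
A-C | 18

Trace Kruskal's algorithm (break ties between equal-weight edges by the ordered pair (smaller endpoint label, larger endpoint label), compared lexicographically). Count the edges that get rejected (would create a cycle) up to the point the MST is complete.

Kruskal's algorithm — process edges by increasing weight (ties by edge label):
C-F (5): add. Components now {A} {B} {C,F} {D} {E}
D-F (5): add. Components now {A} {B} {C,D,F} {E}
B-D (7): add. Components now {A} {B,C,D,F} {E}
A-F (9): add. Components now {A,B,C,D,F} {E}
B-C (13): skip — B and C already connected.
B-E (13): add. Components now {A,B,C,D,E,F}
Edges rejected before the tree was complete: 1.

1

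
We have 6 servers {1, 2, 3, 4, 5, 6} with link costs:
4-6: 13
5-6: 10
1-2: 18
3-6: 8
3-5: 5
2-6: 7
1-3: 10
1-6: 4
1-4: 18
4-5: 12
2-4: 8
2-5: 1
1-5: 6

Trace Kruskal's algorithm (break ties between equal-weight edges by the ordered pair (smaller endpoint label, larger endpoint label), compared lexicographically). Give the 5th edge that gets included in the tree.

2-4

Kruskal: consider edges lightest-first.
2-5 (1): add — endpoints in different components.
1-6 (4): add — endpoints in different components.
3-5 (5): add — endpoints in different components.
1-5 (6): add — endpoints in different components.
2-6 (7): skip — 2 and 6 already connected.
2-4 (8): add — endpoints in different components.
The 5th edge added is 2-4.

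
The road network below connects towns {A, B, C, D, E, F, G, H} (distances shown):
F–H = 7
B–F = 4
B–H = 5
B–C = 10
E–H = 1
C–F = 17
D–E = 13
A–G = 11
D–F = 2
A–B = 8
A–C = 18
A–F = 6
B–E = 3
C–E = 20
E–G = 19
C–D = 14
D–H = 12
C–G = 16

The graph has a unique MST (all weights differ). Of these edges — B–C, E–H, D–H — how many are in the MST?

2

Kruskal's algorithm — process edges by increasing weight (ties by edge label):
E–H (1): add — endpoints in different components.
D–F (2): add — endpoints in different components.
B–E (3): add — endpoints in different components.
B–F (4): add — endpoints in different components.
B–H (5): skip — B and H already connected.
A–F (6): add — endpoints in different components.
F–H (7): skip — F and H already connected.
A–B (8): skip — A and B already connected.
B–C (10): add — endpoints in different components.
A–G (11): add — endpoints in different components.
MST edge set: {E–H, D–F, B–E, B–F, A–F, B–C, A–G}.
Of the listed edges, {B–C, E–H} are in the MST → 2.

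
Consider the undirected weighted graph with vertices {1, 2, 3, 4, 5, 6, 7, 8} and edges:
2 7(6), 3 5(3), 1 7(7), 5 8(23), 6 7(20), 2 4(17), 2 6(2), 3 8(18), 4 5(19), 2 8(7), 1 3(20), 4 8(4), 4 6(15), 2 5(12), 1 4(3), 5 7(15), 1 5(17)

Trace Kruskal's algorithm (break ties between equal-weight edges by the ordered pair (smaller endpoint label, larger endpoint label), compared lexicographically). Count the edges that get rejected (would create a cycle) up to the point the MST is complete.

Kruskal's algorithm — process edges by increasing weight (ties by edge label):
2 6 (2): add — endpoints in different components.
1 4 (3): add — endpoints in different components.
3 5 (3): add — endpoints in different components.
4 8 (4): add — endpoints in different components.
2 7 (6): add — endpoints in different components.
1 7 (7): add — endpoints in different components.
2 8 (7): skip — 2 and 8 already connected.
2 5 (12): add — endpoints in different components.
Edges rejected before the tree was complete: 1.

1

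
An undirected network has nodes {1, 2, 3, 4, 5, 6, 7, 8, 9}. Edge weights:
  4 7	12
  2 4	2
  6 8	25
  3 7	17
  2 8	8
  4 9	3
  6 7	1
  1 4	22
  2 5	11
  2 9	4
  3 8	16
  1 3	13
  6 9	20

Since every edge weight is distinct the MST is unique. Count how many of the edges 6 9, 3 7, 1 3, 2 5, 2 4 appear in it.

3

Sort edges by weight, then run Kruskal:
6 7 (1): add — endpoints in different components.
2 4 (2): add — endpoints in different components.
4 9 (3): add — endpoints in different components.
2 9 (4): skip — 2 and 9 already connected.
2 8 (8): add — endpoints in different components.
2 5 (11): add — endpoints in different components.
4 7 (12): add — endpoints in different components.
1 3 (13): add — endpoints in different components.
3 8 (16): add — endpoints in different components.
MST edge set: {6 7, 2 4, 4 9, 2 8, 2 5, 4 7, 1 3, 3 8}.
Of the listed edges, {1 3, 2 5, 2 4} are in the MST → 3.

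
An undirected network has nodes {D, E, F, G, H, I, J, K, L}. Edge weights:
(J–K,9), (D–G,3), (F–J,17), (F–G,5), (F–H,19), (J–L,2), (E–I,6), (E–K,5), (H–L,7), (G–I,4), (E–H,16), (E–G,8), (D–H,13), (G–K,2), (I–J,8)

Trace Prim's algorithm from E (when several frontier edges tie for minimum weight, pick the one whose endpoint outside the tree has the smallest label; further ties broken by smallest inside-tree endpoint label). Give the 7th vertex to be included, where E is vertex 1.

Grow the tree from E using Prim:
Step 1: cheapest edge leaving the tree is E–K (5); add K.
Step 2: cheapest edge leaving the tree is G–K (2); add G.
Step 3: cheapest edge leaving the tree is D–G (3); add D.
Step 4: cheapest edge leaving the tree is G–I (4); add I.
Step 5: cheapest edge leaving the tree is F–G (5); add F.
Step 6: cheapest edge leaving the tree is I–J (8); add J.
Step 7: cheapest edge leaving the tree is J–L (2); add L.
Step 8: cheapest edge leaving the tree is H–L (7); add H.
Vertex order: E, K, G, D, I, F, J, L, H. The 7th vertex is J.

J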